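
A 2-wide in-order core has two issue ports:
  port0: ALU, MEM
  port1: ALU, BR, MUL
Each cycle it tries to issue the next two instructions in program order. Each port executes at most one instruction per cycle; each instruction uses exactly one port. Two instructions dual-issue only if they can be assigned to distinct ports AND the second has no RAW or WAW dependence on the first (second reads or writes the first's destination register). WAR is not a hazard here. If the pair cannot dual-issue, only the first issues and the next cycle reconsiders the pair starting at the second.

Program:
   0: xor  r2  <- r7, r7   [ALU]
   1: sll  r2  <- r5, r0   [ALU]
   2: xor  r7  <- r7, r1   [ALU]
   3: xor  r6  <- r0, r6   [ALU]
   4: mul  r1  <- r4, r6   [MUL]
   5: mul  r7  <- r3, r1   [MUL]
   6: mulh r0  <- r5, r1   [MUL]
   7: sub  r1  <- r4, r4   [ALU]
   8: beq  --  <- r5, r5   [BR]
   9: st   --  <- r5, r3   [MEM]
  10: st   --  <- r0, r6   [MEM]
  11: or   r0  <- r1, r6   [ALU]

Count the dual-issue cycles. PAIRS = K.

t=0 i0:xor ; WAW r2
t=1 i1/i2:sll;xor ; dual
t=2 i3:xor ; RAW r6
t=3 i4:mul ; no-port MUL/MUL
t=4 i5:mul ; no-port MUL/MUL
t=5 i6/i7:mulh;sub ; dual
t=6 i8/i9:beq;st ; dual
t=7 i10/i11:st;or ; dual

PAIRS = 4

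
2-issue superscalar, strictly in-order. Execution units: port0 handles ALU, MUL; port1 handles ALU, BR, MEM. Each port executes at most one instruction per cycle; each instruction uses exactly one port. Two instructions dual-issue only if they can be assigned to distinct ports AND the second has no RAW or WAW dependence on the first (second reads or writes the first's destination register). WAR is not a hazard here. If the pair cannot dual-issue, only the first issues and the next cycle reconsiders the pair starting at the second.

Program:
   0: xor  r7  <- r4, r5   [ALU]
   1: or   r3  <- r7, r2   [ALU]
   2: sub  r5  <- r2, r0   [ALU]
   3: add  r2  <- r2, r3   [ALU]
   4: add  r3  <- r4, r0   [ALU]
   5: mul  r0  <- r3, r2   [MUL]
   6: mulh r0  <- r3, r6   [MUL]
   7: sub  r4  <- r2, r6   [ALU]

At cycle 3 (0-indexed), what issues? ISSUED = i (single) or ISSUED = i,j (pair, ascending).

[0] i0  xor.ALU  -- RAW r7
[1] i1,i2  or.ALU+sub.ALU  -- pair
[2] i3,i4  add.ALU+add.ALU  -- pair
[3] i5  mul.MUL  -- no-port MUL/MUL
[4] i6,i7  mulh.MUL+sub.ALU  -- pair

ISSUED = 5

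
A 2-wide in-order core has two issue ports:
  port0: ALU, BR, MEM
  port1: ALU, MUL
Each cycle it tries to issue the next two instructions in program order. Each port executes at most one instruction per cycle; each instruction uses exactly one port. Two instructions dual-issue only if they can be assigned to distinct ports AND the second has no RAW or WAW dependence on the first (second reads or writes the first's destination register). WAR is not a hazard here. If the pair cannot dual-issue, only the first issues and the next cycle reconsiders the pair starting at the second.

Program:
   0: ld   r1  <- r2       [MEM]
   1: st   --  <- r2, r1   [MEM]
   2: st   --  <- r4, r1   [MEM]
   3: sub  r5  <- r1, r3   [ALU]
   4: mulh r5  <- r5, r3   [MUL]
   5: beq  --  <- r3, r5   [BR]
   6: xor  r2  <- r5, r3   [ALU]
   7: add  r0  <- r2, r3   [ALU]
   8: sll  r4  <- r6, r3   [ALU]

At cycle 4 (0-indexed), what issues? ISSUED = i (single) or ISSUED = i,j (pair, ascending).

ISSUED = 5,6

  cy0 -> i0 (ld.MEM) no-port MEM/MEM
  cy1 -> i1 (st.MEM) no-port MEM/MEM
  cy2 -> i2,i3 (st.MEM;sub.ALU) dual
  cy3 -> i4 (mulh.MUL) RAW r5
  cy4 -> i5,i6 (beq.BR;xor.ALU) dual
  cy5 -> i7,i8 (add.ALU;sll.ALU) dual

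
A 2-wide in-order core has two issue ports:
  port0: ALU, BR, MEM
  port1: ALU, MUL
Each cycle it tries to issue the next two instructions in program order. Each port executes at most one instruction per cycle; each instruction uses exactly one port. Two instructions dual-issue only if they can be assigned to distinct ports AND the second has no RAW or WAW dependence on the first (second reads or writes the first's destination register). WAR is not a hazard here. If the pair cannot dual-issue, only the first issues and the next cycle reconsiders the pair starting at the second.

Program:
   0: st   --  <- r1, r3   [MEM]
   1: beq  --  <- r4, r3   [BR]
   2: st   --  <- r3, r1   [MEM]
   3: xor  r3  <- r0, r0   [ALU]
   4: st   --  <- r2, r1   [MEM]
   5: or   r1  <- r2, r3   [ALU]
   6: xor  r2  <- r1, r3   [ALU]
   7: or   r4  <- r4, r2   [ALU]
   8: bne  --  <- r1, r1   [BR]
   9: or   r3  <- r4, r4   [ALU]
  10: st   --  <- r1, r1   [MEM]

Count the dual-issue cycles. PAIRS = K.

[0] i0  st  -- no-port MEM/BR
[1] i1  beq  -- no-port BR/MEM
[2] i2,i3  st+xor  -- dual
[3] i4,i5  st+or  -- dual
[4] i6  xor  -- RAW r2
[5] i7,i8  or+bne  -- dual
[6] i9,i10  or+st  -- dual

PAIRS = 4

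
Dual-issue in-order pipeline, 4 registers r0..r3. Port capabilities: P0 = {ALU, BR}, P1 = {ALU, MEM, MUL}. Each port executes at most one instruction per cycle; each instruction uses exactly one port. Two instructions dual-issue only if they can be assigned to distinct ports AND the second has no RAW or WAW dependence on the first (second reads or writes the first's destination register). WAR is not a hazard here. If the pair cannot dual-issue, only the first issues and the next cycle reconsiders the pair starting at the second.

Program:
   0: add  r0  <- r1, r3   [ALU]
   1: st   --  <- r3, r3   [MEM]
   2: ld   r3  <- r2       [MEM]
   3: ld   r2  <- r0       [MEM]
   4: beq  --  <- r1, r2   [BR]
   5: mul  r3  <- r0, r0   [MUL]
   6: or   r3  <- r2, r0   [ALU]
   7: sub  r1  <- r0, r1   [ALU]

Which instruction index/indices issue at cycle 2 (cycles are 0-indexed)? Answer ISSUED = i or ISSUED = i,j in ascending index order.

#0 head=0: add;st i0/i1 pair
#1 head=2: ld i2 no-port MEM/MEM
#2 head=3: ld i3 RAW r2
#3 head=4: beq;mul i4/i5 pair
#4 head=6: or;sub i6/i7 pair

ISSUED = 3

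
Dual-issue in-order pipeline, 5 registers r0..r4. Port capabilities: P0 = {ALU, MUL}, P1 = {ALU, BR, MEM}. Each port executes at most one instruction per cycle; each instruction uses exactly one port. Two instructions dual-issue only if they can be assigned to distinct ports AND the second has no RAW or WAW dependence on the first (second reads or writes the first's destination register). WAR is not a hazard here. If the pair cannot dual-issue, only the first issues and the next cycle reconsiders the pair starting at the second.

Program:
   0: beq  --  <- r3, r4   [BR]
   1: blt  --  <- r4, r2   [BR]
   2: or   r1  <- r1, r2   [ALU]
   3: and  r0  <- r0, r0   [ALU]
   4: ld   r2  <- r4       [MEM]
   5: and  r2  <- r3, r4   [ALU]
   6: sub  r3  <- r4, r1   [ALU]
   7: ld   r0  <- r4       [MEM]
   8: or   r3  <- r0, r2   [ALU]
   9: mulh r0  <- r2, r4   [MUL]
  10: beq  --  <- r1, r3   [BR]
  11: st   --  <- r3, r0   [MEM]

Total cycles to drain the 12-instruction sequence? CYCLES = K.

CYCLES = 8

t=0 i0:beq.BR ; no-port BR/BR
t=1 i1&i2:blt.BR or.ALU ; 2-wide
t=2 i3&i4:and.ALU ld.MEM ; 2-wide
t=3 i5&i6:and.ALU sub.ALU ; 2-wide
t=4 i7:ld.MEM ; RAW r0
t=5 i8&i9:or.ALU mulh.MUL ; 2-wide
t=6 i10:beq.BR ; no-port BR/MEM
t=7 i11:st.MEM ; tail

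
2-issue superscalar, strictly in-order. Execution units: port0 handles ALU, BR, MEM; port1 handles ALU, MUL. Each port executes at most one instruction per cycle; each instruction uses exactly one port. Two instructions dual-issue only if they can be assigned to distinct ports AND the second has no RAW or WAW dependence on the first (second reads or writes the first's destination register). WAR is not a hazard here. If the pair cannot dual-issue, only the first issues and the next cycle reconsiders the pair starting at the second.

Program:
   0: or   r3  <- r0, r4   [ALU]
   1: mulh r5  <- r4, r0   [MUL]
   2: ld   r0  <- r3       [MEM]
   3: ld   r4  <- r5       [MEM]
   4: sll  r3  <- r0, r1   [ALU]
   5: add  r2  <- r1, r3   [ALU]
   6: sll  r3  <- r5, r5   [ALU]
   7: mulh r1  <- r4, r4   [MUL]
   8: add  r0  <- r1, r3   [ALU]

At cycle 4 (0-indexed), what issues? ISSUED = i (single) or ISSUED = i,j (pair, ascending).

c0: i0+i1 or.ALU mulh.MUL  pair
c1: i2 ld.MEM  no-port MEM/MEM
c2: i3+i4 ld.MEM sll.ALU  pair
c3: i5+i6 add.ALU sll.ALU  pair
c4: i7 mulh.MUL  RAW r1
c5: i8 add.ALU  tail

ISSUED = 7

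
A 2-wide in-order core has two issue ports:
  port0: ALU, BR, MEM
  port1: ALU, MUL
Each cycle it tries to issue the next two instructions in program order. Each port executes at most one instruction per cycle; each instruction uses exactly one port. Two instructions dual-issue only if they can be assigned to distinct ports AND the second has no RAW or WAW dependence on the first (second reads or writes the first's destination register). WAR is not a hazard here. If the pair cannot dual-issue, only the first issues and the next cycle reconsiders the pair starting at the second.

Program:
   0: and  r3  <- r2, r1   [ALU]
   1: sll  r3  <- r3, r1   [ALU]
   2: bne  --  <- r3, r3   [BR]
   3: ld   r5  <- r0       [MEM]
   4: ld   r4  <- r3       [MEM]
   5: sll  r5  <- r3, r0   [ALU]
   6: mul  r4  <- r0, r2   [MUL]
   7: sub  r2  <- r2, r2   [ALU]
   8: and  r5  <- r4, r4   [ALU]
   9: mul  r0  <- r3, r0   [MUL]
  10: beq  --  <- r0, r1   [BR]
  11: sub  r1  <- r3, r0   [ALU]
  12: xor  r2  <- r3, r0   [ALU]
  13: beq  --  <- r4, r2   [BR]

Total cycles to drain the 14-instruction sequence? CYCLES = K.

#0 head=0: and.ALU i0 RAW+WAW r3
#1 head=1: sll.ALU i1 RAW r3
#2 head=2: bne.BR i2 no-port BR/MEM
#3 head=3: ld.MEM i3 no-port MEM/MEM
#4 head=4: ld.MEM/sll.ALU i4+i5 dual
#5 head=6: mul.MUL/sub.ALU i6+i7 dual
#6 head=8: and.ALU/mul.MUL i8+i9 dual
#7 head=10: beq.BR/sub.ALU i10+i11 dual
#8 head=12: xor.ALU i12 RAW r2
#9 head=13: beq.BR i13 tail

CYCLES = 10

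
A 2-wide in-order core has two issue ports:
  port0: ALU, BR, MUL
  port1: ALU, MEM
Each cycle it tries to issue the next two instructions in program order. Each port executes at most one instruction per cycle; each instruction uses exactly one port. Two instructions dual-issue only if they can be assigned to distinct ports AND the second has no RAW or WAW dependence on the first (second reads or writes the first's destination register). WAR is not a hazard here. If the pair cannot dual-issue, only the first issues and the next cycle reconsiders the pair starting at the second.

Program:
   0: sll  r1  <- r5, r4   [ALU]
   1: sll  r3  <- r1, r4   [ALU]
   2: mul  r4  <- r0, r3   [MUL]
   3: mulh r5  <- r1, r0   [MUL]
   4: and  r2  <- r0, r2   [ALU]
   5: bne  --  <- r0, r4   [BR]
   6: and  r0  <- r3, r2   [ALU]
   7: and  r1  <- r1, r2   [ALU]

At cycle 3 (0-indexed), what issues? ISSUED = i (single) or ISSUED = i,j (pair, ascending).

[0] i0  sll.ALU  -- RAW r1
[1] i1  sll.ALU  -- RAW r3
[2] i2  mul.MUL  -- no-port MUL/MUL
[3] i3&i4  mulh.MUL;and.ALU  -- pair
[4] i5&i6  bne.BR;and.ALU  -- pair
[5] i7  and.ALU  -- tail

ISSUED = 3,4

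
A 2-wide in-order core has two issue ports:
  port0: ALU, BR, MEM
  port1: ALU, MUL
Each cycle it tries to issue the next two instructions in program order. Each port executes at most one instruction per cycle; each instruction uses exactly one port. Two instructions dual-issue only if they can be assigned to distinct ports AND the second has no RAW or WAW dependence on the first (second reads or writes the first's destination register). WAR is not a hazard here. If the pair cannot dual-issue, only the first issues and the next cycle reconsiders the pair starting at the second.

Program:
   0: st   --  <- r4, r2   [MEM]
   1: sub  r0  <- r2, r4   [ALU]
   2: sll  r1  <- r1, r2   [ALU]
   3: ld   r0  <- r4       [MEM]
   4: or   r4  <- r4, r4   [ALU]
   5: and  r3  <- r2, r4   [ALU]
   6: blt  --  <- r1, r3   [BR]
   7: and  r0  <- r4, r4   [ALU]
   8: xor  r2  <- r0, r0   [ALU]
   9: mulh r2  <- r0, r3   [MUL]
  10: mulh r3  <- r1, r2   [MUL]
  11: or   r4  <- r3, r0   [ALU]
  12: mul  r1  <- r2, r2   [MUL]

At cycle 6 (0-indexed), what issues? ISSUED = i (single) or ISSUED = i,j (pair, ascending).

ISSUED = 9

[0] i0/i1  st.MEM+sub.ALU  -- dual
[1] i2/i3  sll.ALU+ld.MEM  -- dual
[2] i4  or.ALU  -- RAW r4
[3] i5  and.ALU  -- RAW r3
[4] i6/i7  blt.BR+and.ALU  -- dual
[5] i8  xor.ALU  -- WAW r2
[6] i9  mulh.MUL  -- no-port MUL/MUL
[7] i10  mulh.MUL  -- RAW r3
[8] i11/i12  or.ALU+mul.MUL  -- dual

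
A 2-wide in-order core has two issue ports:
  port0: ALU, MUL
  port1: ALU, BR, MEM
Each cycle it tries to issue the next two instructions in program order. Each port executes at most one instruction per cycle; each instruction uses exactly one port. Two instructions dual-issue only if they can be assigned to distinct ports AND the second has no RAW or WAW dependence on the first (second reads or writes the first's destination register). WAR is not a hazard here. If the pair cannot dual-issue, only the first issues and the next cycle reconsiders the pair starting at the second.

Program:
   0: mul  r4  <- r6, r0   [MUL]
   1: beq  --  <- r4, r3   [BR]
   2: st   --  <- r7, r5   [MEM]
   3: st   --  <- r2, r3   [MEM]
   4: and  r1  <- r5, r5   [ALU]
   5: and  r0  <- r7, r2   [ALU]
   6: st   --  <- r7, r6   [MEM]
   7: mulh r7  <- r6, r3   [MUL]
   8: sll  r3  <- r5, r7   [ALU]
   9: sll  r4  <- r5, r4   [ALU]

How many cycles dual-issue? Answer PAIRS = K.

  cy0 -> i0 (mul) RAW r4
  cy1 -> i1 (beq) no-port BR/MEM
  cy2 -> i2 (st) no-port MEM/MEM
  cy3 -> i3&i4 (st;and) pair
  cy4 -> i5&i6 (and;st) pair
  cy5 -> i7 (mulh) RAW r7
  cy6 -> i8&i9 (sll;sll) pair

PAIRS = 3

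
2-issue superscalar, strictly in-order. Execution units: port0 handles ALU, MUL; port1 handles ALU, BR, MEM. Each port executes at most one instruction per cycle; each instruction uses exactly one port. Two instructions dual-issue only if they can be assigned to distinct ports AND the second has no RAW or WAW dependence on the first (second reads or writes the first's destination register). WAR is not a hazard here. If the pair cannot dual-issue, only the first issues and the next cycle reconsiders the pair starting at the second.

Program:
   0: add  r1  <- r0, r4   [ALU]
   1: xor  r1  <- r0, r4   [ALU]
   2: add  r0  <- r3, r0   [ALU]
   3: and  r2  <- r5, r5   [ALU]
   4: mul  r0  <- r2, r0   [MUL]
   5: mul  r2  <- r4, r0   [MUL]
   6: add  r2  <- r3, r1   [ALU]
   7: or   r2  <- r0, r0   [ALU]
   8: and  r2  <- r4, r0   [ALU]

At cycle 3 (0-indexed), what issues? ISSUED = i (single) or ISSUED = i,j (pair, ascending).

#0 head=0: add.ALU i0 WAW r1
#1 head=1: xor.ALU+add.ALU i1&i2 dual
#2 head=3: and.ALU i3 RAW r2
#3 head=4: mul.MUL i4 no-port MUL/MUL
#4 head=5: mul.MUL i5 WAW r2
#5 head=6: add.ALU i6 WAW r2
#6 head=7: or.ALU i7 WAW r2
#7 head=8: and.ALU i8 tail

ISSUED = 4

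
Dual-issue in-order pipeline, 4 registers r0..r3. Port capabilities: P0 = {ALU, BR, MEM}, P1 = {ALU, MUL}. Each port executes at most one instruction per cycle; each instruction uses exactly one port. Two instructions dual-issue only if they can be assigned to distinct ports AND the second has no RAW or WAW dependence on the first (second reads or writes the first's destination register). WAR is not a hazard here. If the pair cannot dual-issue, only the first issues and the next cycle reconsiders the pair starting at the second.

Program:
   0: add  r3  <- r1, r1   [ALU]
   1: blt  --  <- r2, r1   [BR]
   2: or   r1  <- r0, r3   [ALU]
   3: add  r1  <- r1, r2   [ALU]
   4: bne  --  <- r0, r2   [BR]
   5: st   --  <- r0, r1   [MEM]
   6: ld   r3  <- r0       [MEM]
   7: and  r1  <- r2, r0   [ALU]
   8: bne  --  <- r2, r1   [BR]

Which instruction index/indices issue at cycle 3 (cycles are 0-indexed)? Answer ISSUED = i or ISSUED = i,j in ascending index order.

0. add.ALU+blt.BR @i0+i1  | dual
1. or.ALU @i2  | RAW+WAW r1
2. add.ALU+bne.BR @i3+i4  | dual
3. st.MEM @i5  | no-port MEM/MEM
4. ld.MEM+and.ALU @i6+i7  | dual
5. bne.BR @i8  | tail

ISSUED = 5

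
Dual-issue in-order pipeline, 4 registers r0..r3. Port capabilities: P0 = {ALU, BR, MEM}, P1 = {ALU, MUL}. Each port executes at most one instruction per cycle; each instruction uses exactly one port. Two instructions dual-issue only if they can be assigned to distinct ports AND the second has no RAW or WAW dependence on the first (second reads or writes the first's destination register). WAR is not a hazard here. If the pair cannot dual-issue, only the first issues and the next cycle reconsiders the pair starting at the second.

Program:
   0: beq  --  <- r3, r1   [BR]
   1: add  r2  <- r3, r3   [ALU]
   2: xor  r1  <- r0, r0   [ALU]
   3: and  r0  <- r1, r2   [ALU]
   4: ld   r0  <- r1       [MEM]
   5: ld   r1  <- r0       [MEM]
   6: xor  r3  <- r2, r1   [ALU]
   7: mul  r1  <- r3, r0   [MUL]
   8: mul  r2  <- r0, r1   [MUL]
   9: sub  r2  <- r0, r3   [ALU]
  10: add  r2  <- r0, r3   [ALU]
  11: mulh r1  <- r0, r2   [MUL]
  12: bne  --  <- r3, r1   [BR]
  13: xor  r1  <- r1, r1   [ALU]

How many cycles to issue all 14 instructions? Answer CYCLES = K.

CYCLES = 12

0. beq add @i0&i1  | pair
1. xor @i2  | RAW r1
2. and @i3  | WAW r0
3. ld @i4  | no-port MEM/MEM
4. ld @i5  | RAW r1
5. xor @i6  | RAW r3
6. mul @i7  | no-port MUL/MUL
7. mul @i8  | WAW r2
8. sub @i9  | WAW r2
9. add @i10  | RAW r2
10. mulh @i11  | RAW r1
11. bne xor @i12&i13  | pair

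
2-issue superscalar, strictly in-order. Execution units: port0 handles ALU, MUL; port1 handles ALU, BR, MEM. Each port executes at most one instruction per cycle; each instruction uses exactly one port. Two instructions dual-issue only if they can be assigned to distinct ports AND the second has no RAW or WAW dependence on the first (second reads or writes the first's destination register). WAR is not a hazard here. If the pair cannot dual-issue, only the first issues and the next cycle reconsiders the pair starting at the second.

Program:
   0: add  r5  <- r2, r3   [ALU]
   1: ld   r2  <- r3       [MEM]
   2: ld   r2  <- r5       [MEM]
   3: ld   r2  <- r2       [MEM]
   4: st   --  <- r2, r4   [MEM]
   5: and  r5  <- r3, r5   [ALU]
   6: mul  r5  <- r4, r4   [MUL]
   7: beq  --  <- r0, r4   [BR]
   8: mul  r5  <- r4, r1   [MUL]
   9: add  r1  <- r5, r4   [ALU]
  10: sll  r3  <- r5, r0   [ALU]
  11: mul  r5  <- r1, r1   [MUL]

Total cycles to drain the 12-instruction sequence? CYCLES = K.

CYCLES = 8

0. add;ld @i0+i1  | 2-wide
1. ld @i2  | no-port MEM/MEM
2. ld @i3  | no-port MEM/MEM
3. st;and @i4+i5  | 2-wide
4. mul;beq @i6+i7  | 2-wide
5. mul @i8  | RAW r5
6. add;sll @i9+i10  | 2-wide
7. mul @i11  | tail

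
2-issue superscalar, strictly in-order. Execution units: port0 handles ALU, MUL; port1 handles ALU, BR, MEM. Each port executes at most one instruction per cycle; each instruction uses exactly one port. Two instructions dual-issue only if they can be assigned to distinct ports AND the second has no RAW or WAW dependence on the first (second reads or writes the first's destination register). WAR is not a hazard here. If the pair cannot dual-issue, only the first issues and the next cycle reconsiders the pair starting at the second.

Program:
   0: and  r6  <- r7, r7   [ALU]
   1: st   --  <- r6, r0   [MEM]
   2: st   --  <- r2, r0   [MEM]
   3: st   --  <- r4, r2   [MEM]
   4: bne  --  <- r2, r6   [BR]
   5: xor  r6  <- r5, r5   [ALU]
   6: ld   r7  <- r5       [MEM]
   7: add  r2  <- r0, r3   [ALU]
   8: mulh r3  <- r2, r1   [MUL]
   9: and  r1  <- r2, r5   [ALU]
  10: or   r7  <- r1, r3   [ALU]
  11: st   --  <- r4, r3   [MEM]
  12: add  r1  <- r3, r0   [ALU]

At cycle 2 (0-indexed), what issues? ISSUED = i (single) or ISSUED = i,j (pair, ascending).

[0] i0  and.ALU  -- RAW r6
[1] i1  st.MEM  -- no-port MEM/MEM
[2] i2  st.MEM  -- no-port MEM/MEM
[3] i3  st.MEM  -- no-port MEM/BR
[4] i4&i5  bne.BR;xor.ALU  -- dual
[5] i6&i7  ld.MEM;add.ALU  -- dual
[6] i8&i9  mulh.MUL;and.ALU  -- dual
[7] i10&i11  or.ALU;st.MEM  -- dual
[8] i12  add.ALU  -- tail

ISSUED = 2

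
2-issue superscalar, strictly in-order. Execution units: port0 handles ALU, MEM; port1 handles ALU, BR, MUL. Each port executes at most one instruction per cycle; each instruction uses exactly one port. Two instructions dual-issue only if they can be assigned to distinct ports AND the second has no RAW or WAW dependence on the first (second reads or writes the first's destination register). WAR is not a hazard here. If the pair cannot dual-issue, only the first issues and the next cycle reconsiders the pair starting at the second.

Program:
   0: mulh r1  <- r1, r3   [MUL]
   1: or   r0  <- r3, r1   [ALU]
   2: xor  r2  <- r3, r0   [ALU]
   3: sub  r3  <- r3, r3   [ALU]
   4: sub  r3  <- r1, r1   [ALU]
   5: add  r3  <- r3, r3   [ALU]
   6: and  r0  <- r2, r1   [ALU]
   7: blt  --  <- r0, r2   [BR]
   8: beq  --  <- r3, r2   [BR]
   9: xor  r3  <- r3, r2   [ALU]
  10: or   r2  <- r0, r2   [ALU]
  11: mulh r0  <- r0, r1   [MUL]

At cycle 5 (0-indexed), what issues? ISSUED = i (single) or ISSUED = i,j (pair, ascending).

t=0 i0:mulh.MUL ; RAW r1
t=1 i1:or.ALU ; RAW r0
t=2 i2,i3:xor.ALU sub.ALU ; pair
t=3 i4:sub.ALU ; RAW+WAW r3
t=4 i5,i6:add.ALU and.ALU ; pair
t=5 i7:blt.BR ; no-port BR/BR
t=6 i8,i9:beq.BR xor.ALU ; pair
t=7 i10,i11:or.ALU mulh.MUL ; pair

ISSUED = 7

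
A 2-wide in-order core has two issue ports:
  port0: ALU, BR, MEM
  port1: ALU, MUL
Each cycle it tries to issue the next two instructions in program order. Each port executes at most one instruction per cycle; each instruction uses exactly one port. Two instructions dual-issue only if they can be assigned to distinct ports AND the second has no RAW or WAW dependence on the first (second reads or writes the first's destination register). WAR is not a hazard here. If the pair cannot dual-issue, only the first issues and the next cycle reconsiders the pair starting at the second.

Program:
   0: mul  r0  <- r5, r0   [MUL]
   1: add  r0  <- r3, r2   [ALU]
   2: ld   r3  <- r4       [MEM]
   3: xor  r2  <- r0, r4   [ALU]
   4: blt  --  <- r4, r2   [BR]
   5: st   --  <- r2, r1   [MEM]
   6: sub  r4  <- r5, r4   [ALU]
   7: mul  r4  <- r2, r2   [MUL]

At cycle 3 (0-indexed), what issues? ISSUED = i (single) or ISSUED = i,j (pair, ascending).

ISSUED = 4

#0 head=0: mul i0 WAW r0
#1 head=1: add;ld i1+i2 pair
#2 head=3: xor i3 RAW r2
#3 head=4: blt i4 no-port BR/MEM
#4 head=5: st;sub i5+i6 pair
#5 head=7: mul i7 tail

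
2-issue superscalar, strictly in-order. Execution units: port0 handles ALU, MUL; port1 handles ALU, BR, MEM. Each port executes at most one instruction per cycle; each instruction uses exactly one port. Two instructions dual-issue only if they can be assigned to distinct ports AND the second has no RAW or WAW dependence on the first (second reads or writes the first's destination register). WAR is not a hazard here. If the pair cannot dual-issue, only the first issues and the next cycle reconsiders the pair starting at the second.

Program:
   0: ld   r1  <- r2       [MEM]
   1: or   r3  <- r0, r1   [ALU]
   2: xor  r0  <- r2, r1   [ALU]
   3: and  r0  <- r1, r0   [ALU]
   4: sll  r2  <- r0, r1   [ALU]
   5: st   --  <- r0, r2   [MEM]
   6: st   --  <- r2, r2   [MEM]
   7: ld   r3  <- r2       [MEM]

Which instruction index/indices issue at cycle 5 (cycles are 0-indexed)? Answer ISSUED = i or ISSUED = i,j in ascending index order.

t=0 i0:ld ; RAW r1
t=1 i1,i2:or/xor ; dual
t=2 i3:and ; RAW r0
t=3 i4:sll ; RAW r2
t=4 i5:st ; no-port MEM/MEM
t=5 i6:st ; no-port MEM/MEM
t=6 i7:ld ; tail

ISSUED = 6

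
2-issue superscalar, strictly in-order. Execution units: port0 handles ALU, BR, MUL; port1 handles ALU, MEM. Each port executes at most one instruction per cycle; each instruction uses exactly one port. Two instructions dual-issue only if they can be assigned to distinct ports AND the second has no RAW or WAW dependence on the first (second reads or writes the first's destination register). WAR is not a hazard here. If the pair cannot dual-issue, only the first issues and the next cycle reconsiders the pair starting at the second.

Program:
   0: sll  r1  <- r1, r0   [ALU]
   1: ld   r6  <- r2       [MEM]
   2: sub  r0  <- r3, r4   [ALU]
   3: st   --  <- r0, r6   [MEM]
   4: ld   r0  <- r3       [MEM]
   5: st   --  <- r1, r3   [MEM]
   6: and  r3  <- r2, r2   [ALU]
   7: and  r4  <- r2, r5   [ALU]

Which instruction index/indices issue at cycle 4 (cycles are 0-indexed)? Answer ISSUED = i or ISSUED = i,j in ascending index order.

ISSUED = 5,6

c0: i0+i1 sll/ld  pair
c1: i2 sub  RAW r0
c2: i3 st  no-port MEM/MEM
c3: i4 ld  no-port MEM/MEM
c4: i5+i6 st/and  pair
c5: i7 and  tail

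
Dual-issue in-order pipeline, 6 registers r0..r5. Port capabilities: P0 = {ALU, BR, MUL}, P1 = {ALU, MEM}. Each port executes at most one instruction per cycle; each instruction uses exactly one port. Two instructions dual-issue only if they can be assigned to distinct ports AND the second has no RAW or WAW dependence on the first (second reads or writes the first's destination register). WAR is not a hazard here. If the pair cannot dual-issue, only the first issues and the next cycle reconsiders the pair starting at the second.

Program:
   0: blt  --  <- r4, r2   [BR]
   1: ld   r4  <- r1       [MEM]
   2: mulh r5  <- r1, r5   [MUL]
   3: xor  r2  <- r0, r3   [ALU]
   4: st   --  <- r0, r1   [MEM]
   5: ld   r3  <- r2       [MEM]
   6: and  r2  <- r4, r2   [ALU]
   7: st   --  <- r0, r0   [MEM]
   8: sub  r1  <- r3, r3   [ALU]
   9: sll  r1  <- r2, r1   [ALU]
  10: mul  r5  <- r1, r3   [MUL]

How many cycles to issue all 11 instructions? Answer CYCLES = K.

  cy0 -> i0+i1 (blt.BR/ld.MEM) pair
  cy1 -> i2+i3 (mulh.MUL/xor.ALU) pair
  cy2 -> i4 (st.MEM) no-port MEM/MEM
  cy3 -> i5+i6 (ld.MEM/and.ALU) pair
  cy4 -> i7+i8 (st.MEM/sub.ALU) pair
  cy5 -> i9 (sll.ALU) RAW r1
  cy6 -> i10 (mul.MUL) tail

CYCLES = 7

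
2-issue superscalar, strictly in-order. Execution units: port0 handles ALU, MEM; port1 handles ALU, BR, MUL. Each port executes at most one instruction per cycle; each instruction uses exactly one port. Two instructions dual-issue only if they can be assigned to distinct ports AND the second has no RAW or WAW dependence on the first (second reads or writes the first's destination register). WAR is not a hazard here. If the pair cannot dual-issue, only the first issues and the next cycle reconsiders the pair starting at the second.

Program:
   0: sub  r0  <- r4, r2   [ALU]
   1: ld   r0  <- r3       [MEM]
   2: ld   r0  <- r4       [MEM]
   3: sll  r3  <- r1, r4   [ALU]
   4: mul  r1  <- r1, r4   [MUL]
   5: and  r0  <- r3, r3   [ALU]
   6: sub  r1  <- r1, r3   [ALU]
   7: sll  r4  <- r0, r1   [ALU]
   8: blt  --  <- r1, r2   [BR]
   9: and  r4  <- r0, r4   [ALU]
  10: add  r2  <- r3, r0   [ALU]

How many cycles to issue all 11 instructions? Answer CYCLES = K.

  cy0 -> i0 (sub.ALU) WAW r0
  cy1 -> i1 (ld.MEM) no-port MEM/MEM
  cy2 -> i2&i3 (ld.MEM+sll.ALU) pair
  cy3 -> i4&i5 (mul.MUL+and.ALU) pair
  cy4 -> i6 (sub.ALU) RAW r1
  cy5 -> i7&i8 (sll.ALU+blt.BR) pair
  cy6 -> i9&i10 (and.ALU+add.ALU) pair

CYCLES = 7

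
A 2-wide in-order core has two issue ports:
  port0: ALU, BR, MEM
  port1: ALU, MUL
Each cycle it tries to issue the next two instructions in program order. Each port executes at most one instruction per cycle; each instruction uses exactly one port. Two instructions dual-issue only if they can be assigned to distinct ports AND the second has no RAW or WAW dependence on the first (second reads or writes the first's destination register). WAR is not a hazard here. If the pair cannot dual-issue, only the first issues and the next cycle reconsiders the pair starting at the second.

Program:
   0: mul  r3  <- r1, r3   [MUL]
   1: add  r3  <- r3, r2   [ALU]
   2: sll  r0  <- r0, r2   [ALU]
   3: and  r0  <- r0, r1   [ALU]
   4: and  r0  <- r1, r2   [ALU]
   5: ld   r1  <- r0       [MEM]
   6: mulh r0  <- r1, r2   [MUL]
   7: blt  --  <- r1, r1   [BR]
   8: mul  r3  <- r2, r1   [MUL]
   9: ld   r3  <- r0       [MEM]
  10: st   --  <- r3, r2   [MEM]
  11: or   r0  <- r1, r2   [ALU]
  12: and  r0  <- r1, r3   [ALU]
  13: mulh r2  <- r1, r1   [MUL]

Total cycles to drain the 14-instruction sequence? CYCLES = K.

CYCLES = 10

  cy0 -> i0 (mul.MUL) RAW+WAW r3
  cy1 -> i1+i2 (add.ALU sll.ALU) 2-wide
  cy2 -> i3 (and.ALU) WAW r0
  cy3 -> i4 (and.ALU) RAW r0
  cy4 -> i5 (ld.MEM) RAW r1
  cy5 -> i6+i7 (mulh.MUL blt.BR) 2-wide
  cy6 -> i8 (mul.MUL) WAW r3
  cy7 -> i9 (ld.MEM) no-port MEM/MEM
  cy8 -> i10+i11 (st.MEM or.ALU) 2-wide
  cy9 -> i12+i13 (and.ALU mulh.MUL) 2-wide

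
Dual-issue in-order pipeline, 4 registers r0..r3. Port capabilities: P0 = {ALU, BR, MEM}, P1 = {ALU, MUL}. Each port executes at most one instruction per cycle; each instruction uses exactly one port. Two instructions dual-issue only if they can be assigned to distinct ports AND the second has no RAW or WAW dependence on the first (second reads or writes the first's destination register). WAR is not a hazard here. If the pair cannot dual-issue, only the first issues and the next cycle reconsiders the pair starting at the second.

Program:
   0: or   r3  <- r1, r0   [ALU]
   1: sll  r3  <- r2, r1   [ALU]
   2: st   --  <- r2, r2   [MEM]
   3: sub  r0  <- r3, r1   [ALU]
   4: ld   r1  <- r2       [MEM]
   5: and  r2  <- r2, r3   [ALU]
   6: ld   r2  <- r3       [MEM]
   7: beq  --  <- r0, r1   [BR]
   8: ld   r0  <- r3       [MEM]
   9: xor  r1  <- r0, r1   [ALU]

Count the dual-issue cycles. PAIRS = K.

c0: i0 or.ALU  WAW r3
c1: i1/i2 sll.ALU+st.MEM  pair
c2: i3/i4 sub.ALU+ld.MEM  pair
c3: i5 and.ALU  WAW r2
c4: i6 ld.MEM  no-port MEM/BR
c5: i7 beq.BR  no-port BR/MEM
c6: i8 ld.MEM  RAW r0
c7: i9 xor.ALU  tail

PAIRS = 2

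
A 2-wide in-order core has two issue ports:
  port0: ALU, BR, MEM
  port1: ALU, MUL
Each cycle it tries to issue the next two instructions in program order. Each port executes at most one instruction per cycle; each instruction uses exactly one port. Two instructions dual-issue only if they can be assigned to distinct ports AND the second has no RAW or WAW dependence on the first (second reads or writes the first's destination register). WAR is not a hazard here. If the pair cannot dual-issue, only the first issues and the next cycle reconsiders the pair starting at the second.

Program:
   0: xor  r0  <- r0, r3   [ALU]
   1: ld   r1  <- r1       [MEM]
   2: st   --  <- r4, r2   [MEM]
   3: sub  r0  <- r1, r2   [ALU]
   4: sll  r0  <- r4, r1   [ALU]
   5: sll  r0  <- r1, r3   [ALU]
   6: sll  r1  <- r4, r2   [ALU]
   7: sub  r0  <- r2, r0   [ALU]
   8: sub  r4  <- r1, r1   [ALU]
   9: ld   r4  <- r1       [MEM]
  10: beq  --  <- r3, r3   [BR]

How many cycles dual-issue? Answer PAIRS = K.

PAIRS = 4

[0] i0,i1  xor.ALU/ld.MEM  -- 2-wide
[1] i2,i3  st.MEM/sub.ALU  -- 2-wide
[2] i4  sll.ALU  -- WAW r0
[3] i5,i6  sll.ALU/sll.ALU  -- 2-wide
[4] i7,i8  sub.ALU/sub.ALU  -- 2-wide
[5] i9  ld.MEM  -- no-port MEM/BR
[6] i10  beq.BR  -- tail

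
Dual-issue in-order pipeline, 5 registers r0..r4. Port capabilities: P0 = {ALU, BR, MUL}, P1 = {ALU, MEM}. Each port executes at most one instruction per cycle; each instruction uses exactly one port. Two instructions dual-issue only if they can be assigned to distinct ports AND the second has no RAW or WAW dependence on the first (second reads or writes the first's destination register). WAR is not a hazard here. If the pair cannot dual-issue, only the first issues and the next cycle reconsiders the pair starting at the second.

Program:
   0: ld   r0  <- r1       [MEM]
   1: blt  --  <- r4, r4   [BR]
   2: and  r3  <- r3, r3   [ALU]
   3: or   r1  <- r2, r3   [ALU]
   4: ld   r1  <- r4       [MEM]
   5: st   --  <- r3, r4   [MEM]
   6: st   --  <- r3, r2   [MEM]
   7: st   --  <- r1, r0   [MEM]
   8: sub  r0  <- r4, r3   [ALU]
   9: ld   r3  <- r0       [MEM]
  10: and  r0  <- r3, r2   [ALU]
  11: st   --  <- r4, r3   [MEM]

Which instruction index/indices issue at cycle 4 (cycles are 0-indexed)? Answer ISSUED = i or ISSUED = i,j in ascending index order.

  cy0 -> i0+i1 (ld.MEM;blt.BR) pair
  cy1 -> i2 (and.ALU) RAW r3
  cy2 -> i3 (or.ALU) WAW r1
  cy3 -> i4 (ld.MEM) no-port MEM/MEM
  cy4 -> i5 (st.MEM) no-port MEM/MEM
  cy5 -> i6 (st.MEM) no-port MEM/MEM
  cy6 -> i7+i8 (st.MEM;sub.ALU) pair
  cy7 -> i9 (ld.MEM) RAW r3
  cy8 -> i10+i11 (and.ALU;st.MEM) pair

ISSUED = 5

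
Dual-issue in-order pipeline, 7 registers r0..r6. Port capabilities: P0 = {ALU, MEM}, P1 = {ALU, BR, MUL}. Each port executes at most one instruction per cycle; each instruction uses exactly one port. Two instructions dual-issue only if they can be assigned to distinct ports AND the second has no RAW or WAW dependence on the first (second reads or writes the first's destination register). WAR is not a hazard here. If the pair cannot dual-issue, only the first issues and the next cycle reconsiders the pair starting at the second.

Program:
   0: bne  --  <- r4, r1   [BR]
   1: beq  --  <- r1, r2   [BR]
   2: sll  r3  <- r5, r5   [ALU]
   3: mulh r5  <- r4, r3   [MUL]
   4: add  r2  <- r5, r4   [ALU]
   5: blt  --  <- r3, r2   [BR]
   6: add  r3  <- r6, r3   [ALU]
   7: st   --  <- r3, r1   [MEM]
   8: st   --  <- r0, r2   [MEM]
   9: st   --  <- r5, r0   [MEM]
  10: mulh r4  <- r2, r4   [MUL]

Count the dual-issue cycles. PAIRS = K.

[0] i0  bne  -- no-port BR/BR
[1] i1&i2  beq;sll  -- dual
[2] i3  mulh  -- RAW r5
[3] i4  add  -- RAW r2
[4] i5&i6  blt;add  -- dual
[5] i7  st  -- no-port MEM/MEM
[6] i8  st  -- no-port MEM/MEM
[7] i9&i10  st;mulh  -- dual

PAIRS = 3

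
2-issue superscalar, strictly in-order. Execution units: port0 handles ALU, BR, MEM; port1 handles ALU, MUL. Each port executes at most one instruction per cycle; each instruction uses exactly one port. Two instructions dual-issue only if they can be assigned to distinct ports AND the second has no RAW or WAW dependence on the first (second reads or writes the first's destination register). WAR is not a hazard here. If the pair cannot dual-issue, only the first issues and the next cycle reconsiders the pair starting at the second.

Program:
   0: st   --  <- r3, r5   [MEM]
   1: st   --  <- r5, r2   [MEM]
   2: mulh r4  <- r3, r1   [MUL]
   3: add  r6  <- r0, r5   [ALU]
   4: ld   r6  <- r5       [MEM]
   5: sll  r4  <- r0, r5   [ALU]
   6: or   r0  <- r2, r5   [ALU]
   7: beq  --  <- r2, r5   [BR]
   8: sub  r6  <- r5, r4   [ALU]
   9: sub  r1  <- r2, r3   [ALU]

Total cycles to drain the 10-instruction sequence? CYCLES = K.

CYCLES = 6

#0 head=0: st i0 no-port MEM/MEM
#1 head=1: st/mulh i1,i2 2-wide
#2 head=3: add i3 WAW r6
#3 head=4: ld/sll i4,i5 2-wide
#4 head=6: or/beq i6,i7 2-wide
#5 head=8: sub/sub i8,i9 2-wide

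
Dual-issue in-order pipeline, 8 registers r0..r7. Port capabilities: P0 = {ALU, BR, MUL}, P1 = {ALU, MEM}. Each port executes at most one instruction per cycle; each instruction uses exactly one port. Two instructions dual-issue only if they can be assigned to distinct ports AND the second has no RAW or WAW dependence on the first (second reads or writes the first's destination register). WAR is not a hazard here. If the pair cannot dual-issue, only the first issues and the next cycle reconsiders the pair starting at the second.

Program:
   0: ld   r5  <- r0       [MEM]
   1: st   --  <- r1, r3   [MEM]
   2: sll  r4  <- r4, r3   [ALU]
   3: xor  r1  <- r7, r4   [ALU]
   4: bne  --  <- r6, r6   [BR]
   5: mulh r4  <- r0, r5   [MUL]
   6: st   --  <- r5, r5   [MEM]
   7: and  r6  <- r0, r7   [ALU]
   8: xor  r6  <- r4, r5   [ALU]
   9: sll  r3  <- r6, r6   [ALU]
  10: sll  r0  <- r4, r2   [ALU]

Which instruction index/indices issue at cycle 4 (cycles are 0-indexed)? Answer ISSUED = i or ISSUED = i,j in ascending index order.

[0] i0  ld  -- no-port MEM/MEM
[1] i1/i2  st/sll  -- pair
[2] i3/i4  xor/bne  -- pair
[3] i5/i6  mulh/st  -- pair
[4] i7  and  -- WAW r6
[5] i8  xor  -- RAW r6
[6] i9/i10  sll/sll  -- pair

ISSUED = 7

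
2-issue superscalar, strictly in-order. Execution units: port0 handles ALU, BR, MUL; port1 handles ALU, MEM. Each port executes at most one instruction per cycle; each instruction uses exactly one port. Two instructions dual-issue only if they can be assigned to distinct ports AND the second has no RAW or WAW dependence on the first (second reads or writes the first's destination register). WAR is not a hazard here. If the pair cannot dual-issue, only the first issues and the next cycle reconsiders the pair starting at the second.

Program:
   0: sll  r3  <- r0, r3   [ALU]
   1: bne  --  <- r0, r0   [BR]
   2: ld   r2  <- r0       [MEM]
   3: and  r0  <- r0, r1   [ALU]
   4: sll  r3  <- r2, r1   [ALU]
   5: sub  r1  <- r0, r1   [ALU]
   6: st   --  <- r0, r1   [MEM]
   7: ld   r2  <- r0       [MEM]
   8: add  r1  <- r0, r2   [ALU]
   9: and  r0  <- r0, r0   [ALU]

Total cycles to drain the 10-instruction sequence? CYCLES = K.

0. sll bne @i0/i1  | 2-wide
1. ld and @i2/i3  | 2-wide
2. sll sub @i4/i5  | 2-wide
3. st @i6  | no-port MEM/MEM
4. ld @i7  | RAW r2
5. add and @i8/i9  | 2-wide

CYCLES = 6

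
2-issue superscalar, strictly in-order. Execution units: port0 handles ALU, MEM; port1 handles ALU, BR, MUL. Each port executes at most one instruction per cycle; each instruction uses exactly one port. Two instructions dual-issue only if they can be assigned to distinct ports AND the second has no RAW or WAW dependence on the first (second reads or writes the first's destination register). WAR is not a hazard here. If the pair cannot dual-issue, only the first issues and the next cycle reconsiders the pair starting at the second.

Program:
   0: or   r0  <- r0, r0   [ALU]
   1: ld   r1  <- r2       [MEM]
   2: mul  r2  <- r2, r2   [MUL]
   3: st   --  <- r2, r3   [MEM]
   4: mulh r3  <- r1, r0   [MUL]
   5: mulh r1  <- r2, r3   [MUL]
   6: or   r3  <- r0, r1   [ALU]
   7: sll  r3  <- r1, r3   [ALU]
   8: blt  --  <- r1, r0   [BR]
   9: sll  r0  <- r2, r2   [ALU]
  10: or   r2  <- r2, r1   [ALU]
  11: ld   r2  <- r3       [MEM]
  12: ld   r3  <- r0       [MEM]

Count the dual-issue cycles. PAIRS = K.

PAIRS = 4

c0: i0/i1 or/ld  dual
c1: i2 mul  RAW r2
c2: i3/i4 st/mulh  dual
c3: i5 mulh  RAW r1
c4: i6 or  RAW+WAW r3
c5: i7/i8 sll/blt  dual
c6: i9/i10 sll/or  dual
c7: i11 ld  no-port MEM/MEM
c8: i12 ld  tail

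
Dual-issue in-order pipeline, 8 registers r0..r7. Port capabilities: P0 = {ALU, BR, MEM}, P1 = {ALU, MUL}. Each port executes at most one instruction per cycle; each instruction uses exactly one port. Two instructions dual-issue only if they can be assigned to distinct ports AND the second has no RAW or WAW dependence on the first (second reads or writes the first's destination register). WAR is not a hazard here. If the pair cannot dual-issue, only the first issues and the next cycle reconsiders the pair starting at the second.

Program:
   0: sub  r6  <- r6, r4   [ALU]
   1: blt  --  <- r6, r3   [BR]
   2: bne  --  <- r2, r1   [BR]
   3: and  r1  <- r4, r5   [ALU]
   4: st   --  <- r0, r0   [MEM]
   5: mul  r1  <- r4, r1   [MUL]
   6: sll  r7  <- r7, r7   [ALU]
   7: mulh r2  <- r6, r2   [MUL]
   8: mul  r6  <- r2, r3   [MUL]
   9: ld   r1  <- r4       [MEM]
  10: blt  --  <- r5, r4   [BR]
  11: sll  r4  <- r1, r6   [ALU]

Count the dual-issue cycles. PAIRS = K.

  cy0 -> i0 (sub) RAW r6
  cy1 -> i1 (blt) no-port BR/BR
  cy2 -> i2/i3 (bne;and) dual
  cy3 -> i4/i5 (st;mul) dual
  cy4 -> i6/i7 (sll;mulh) dual
  cy5 -> i8/i9 (mul;ld) dual
  cy6 -> i10/i11 (blt;sll) dual

PAIRS = 5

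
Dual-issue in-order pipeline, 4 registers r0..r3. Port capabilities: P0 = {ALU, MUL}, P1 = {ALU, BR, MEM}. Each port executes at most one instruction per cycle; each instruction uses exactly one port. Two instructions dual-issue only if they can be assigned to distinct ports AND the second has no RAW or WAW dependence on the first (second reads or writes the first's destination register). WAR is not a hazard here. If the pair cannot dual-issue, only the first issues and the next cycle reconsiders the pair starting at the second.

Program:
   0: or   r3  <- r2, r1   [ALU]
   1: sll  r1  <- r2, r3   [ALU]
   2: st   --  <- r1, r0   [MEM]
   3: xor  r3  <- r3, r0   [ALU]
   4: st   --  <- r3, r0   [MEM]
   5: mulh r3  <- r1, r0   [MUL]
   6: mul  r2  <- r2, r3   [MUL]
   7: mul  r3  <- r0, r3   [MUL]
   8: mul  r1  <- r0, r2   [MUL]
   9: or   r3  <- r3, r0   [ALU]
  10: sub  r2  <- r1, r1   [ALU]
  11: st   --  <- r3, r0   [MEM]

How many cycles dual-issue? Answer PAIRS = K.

PAIRS = 4

[0] i0  or.ALU  -- RAW r3
[1] i1  sll.ALU  -- RAW r1
[2] i2&i3  st.MEM+xor.ALU  -- pair
[3] i4&i5  st.MEM+mulh.MUL  -- pair
[4] i6  mul.MUL  -- no-port MUL/MUL
[5] i7  mul.MUL  -- no-port MUL/MUL
[6] i8&i9  mul.MUL+or.ALU  -- pair
[7] i10&i11  sub.ALU+st.MEM  -- pair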